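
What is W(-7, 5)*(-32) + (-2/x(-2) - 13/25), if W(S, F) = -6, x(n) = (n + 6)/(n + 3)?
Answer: 9549/50 ≈ 190.98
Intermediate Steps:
x(n) = (6 + n)/(3 + n)
W(-7, 5)*(-32) + (-2/x(-2) - 13/25) = -6*(-32) + (-2*(3 - 2)/(6 - 2) - 13/25) = 192 + (-2/(4/1) - 13*1/25) = 192 + (-2/(1*4) - 13/25) = 192 + (-2/4 - 13/25) = 192 + (-2*¼ - 13/25) = 192 + (-½ - 13/25) = 192 - 51/50 = 9549/50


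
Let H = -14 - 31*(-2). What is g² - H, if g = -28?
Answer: 736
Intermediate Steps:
H = 48 (H = -14 + 62 = 48)
g² - H = (-28)² - 1*48 = 784 - 48 = 736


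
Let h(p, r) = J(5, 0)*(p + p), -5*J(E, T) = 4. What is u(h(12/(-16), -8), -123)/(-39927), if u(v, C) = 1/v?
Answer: -5/239562 ≈ -2.0871e-5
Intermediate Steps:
J(E, T) = -4/5 (J(E, T) = -1/5*4 = -4/5)
h(p, r) = -8*p/5 (h(p, r) = -4*(p + p)/5 = -8*p/5)
u(h(12/(-16), -8), -123)/(-39927) = 1/(-96/(5*(-16))*(-39927)) = -1/39927/(-96*(-1)/(5*16)) = -1/39927/(-8/5*(-3/4)) = -1/39927/(6/5) = (5/6)*(-1/39927) = -5/239562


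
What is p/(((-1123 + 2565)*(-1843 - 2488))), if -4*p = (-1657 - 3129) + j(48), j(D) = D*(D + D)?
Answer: -89/12490604 ≈ -7.1254e-6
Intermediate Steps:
j(D) = 2*D**2 (j(D) = D*(2*D) = 2*D**2)
p = 89/2 (p = -((-1657 - 3129) + 2*48**2)/4 = -(-4786 + 2*2304)/4 = -(-4786 + 4608)/4 = -1/4*(-178) = 89/2 ≈ 44.500)
p/(((-1123 + 2565)*(-1843 - 2488))) = 89/(2*(((-1123 + 2565)*(-1843 - 2488)))) = 89/(2*((1442*(-4331)))) = (89/2)/(-6245302) = (89/2)*(-1/6245302) = -89/12490604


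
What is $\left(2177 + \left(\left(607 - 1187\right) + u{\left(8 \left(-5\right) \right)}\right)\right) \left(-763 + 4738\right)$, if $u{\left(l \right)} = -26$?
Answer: $6244725$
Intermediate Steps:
$\left(2177 + \left(\left(607 - 1187\right) + u{\left(8 \left(-5\right) \right)}\right)\right) \left(-763 + 4738\right) = \left(2177 + \left(\left(607 - 1187\right) - 26\right)\right) \left(-763 + 4738\right) = \left(2177 - 606\right) 3975 = 1571 \cdot 3975 = 6244725$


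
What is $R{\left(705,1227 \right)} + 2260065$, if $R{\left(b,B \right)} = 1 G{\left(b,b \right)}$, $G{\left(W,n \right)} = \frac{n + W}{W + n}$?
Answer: $2260066$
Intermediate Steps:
$G{\left(W,n \right)} = 1$ ($G{\left(W,n \right)} = \frac{W + n}{W + n} = 1$)
$R{\left(b,B \right)} = 1$ ($R{\left(b,B \right)} = 1 \cdot 1 = 1$)
$R{\left(705,1227 \right)} + 2260065 = 1 + 2260065 = 2260066$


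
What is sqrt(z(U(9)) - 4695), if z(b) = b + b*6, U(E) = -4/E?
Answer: I*sqrt(42283)/3 ≈ 68.543*I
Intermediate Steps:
z(b) = 7*b (z(b) = b + 6*b = 7*b)
sqrt(z(U(9)) - 4695) = sqrt(7*(-4/9) - 4695) = sqrt(-28/9 - 4695) = sqrt(-42283/9) = I*sqrt(42283)/3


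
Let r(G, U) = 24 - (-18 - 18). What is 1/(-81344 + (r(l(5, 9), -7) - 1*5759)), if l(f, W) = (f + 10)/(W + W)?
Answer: -1/87043 ≈ -1.1489e-5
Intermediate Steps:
l(f, W) = (10 + f)/(2*W) (l(f, W) = (10 + f)/((2*W)) = (10 + f)*(1/(2*W)) = (10 + f)/(2*W))
r(G, U) = 60 (r(G, U) = 24 - 1*(-36) = 24 + 36 = 60)
1/(-81344 + (r(l(5, 9), -7) - 1*5759)) = 1/(-81344 + (60 - 1*5759)) = 1/(-81344 + (60 - 5759)) = 1/(-81344 - 5699) = 1/(-87043) = -1/87043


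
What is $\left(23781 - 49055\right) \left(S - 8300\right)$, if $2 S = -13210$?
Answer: $376708970$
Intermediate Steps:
$S = -6605$ ($S = \frac{1}{2} \left(-13210\right) = -6605$)
$\left(23781 - 49055\right) \left(S - 8300\right) = \left(23781 - 49055\right) \left(-6605 - 8300\right) = \left(-25274\right) \left(-14905\right) = 376708970$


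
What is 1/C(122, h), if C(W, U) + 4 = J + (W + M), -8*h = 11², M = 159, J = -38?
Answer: 1/239 ≈ 0.0041841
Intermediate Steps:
h = -121/8 (h = -⅛*11² = -⅛*121 = -121/8 ≈ -15.125)
C(W, U) = 117 + W (C(W, U) = -4 + (-38 + (W + 159)) = -4 + (-38 + (159 + W)) = -4 + (121 + W) = 117 + W)
1/C(122, h) = 1/(117 + 122) = 1/239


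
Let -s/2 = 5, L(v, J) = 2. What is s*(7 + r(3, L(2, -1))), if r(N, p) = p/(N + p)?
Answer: -74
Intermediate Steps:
s = -10 (s = -2*5 = -10)
s*(7 + r(3, L(2, -1))) = -10*(7 + 2/(3 + 2)) = -10*(7 + 2/5) = -10*37/5 = -74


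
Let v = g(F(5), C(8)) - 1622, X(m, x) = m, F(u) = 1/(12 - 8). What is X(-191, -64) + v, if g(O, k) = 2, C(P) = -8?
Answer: -1811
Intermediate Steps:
F(u) = ¼ (F(u) = 1/4 = ¼)
v = -1620 (v = 2 - 1622 = -1620)
X(-191, -64) + v = -191 - 1620 = -1811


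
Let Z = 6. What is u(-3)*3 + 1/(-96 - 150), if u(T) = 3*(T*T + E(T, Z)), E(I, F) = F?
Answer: 33209/246 ≈ 135.00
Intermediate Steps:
u(T) = 18 + 3*T² (u(T) = 3*(T*T + 6) = 3*(T² + 6) = 3*(6 + T²) = 18 + 3*T²)
u(-3)*3 + 1/(-96 - 150) = (18 + 3*(-3)²)*3 + 1/(-96 - 150) = (18 + 3*9)*3 + 1/(-246) = (18 + 27)*3 - 1/246 = 45*3 - 1/246 = 135 - 1/246 = 33209/246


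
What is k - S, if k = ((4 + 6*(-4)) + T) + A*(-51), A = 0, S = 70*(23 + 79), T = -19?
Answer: -7179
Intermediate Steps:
S = 7140 (S = 70*102 = 7140)
k = -39 (k = ((4 + 6*(-4)) - 19) + 0*(-51) = ((4 - 24) - 19) + 0 = (-20 - 19) + 0 = -39 + 0 = -39)
k - S = -39 - 1*7140 = -39 - 7140 = -7179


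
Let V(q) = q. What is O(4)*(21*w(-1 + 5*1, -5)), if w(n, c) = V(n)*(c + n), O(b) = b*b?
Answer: -1344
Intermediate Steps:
O(b) = b²
w(n, c) = n*(c + n)
O(4)*(21*w(-1 + 5*1, -5)) = 4²*(21*((-1 + 5*1)*(-5 + (-1 + 5*1)))) = 16*(21*((-1 + 5)*(-5 + (-1 + 5)))) = 16*(21*(4*(-5 + 4))) = 16*(21*(4*(-1))) = 16*(21*(-4)) = 16*(-84) = -1344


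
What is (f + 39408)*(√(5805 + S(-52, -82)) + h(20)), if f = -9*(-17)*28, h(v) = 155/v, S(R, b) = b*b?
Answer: 338613 + 43692*√12529 ≈ 5.2292e+6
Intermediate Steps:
S(R, b) = b²
f = 4284 (f = 153*28 = 4284)
(f + 39408)*(√(5805 + S(-52, -82)) + h(20)) = (4284 + 39408)*(√(5805 + (-82)²) + 155/20) = 43692*(√(5805 + 6724) + 155*(1/20)) = 43692*(√12529 + 31/4) = 43692*(31/4 + √12529) = 338613 + 43692*√12529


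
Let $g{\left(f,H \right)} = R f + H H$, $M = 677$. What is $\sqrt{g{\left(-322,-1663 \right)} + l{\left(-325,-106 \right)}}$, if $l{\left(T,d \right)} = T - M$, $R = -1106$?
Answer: $\sqrt{3120699} \approx 1766.6$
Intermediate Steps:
$l{\left(T,d \right)} = -677 + T$ ($l{\left(T,d \right)} = T - 677 = -677 + T$)
$g{\left(f,H \right)} = H^{2} - 1106 f$ ($g{\left(f,H \right)} = - 1106 f + H H = - 1106 f + H^{2} = H^{2} - 1106 f$)
$\sqrt{g{\left(-322,-1663 \right)} + l{\left(-325,-106 \right)}} = \sqrt{\left(\left(-1663\right)^{2} - -356132\right) - 1002} = \sqrt{\left(2765569 + 356132\right) - 1002} = \sqrt{3121701 - 1002} = \sqrt{3120699}$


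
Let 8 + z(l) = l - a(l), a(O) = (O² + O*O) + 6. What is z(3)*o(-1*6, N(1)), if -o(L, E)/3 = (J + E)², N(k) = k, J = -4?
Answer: 783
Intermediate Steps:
a(O) = 6 + 2*O² (a(O) = (O² + O²) + 6 = 2*O² + 6 = 6 + 2*O²)
z(l) = -14 + l - 2*l² (z(l) = -8 + (l - (6 + 2*l²)) = -8 + (l + (-6 - 2*l²)) = -8 + (-6 + l - 2*l²) = -14 + l - 2*l²)
o(L, E) = -3*(-4 + E)²
z(3)*o(-1*6, N(1)) = (-14 + 3 - 2*3²)*(-3*(-4 + 1)²) = (-14 + 3 - 2*9)*(-3*(-3)²) = (-14 + 3 - 18)*(-3*9) = -29*(-27) = 783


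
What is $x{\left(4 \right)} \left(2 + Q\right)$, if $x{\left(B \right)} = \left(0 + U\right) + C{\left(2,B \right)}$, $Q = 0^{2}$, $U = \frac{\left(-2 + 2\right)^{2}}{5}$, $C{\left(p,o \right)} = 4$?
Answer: $8$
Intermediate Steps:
$U = 0$ ($U = 0^{2} \cdot \frac{1}{5} = 0 \cdot \frac{1}{5} = 0$)
$Q = 0$
$x{\left(B \right)} = 4$ ($x{\left(B \right)} = \left(0 + 0\right) + 4 = 0 + 4 = 4$)
$x{\left(4 \right)} \left(2 + Q\right) = 4 \left(2 + 0\right) = 4 \cdot 2 = 8$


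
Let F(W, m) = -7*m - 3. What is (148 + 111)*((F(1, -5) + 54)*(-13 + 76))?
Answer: 1403262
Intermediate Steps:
F(W, m) = -3 - 7*m
(148 + 111)*((F(1, -5) + 54)*(-13 + 76)) = (148 + 111)*(((-3 - 7*(-5)) + 54)*(-13 + 76)) = 259*(((-3 + 35) + 54)*63) = 259*((32 + 54)*63) = 259*(86*63) = 259*5418 = 1403262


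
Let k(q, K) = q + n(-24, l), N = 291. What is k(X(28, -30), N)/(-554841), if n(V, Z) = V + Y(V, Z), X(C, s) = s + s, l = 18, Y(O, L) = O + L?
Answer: 10/61649 ≈ 0.00016221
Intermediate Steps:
Y(O, L) = L + O
X(C, s) = 2*s
n(V, Z) = Z + 2*V (n(V, Z) = V + (Z + V) = V + (V + Z) = Z + 2*V)
k(q, K) = -30 + q (k(q, K) = q + (18 + 2*(-24)) = q + (18 - 48) = q - 30 = -30 + q)
k(X(28, -30), N)/(-554841) = (-30 + 2*(-30))/(-554841) = (-30 - 60)*(-1/554841) = -90*(-1/554841) = 10/61649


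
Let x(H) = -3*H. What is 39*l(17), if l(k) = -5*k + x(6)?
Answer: -4017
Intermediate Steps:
l(k) = -18 - 5*k (l(k) = -5*k - 3*6 = -5*k - 18 = -18 - 5*k)
39*l(17) = 39*(-18 - 5*17) = 39*(-18 - 85) = 39*(-103) = -4017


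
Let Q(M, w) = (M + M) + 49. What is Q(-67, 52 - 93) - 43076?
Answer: -43161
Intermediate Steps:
Q(M, w) = 49 + 2*M (Q(M, w) = 2*M + 49 = 49 + 2*M)
Q(-67, 52 - 93) - 43076 = (49 + 2*(-67)) - 43076 = (49 - 134) - 43076 = -85 - 43076 = -43161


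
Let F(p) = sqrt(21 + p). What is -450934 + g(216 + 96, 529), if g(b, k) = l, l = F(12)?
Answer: -450934 + sqrt(33) ≈ -4.5093e+5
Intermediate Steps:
l = sqrt(33) (l = sqrt(21 + 12) = sqrt(33) ≈ 5.7446)
g(b, k) = sqrt(33)
-450934 + g(216 + 96, 529) = -450934 + sqrt(33)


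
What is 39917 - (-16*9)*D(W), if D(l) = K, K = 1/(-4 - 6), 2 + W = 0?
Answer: 199513/5 ≈ 39903.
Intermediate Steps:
W = -2 (W = -2 + 0 = -2)
K = -⅒ (K = 1/(-10) = -⅒ ≈ -0.10000)
D(l) = -⅒
39917 - (-16*9)*D(W) = 39917 - (-16*9)*(-1)/10 = 39917 - (-144)*(-1)/10 = 39917 - 1*72/5 = 39917 - 72/5 = 199513/5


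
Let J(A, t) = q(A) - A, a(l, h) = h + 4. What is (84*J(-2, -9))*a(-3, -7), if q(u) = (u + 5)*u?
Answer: 1008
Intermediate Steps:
q(u) = u*(5 + u) (q(u) = (5 + u)*u = u*(5 + u))
a(l, h) = 4 + h
J(A, t) = -A + A*(5 + A) (J(A, t) = A*(5 + A) - A = -A + A*(5 + A))
(84*J(-2, -9))*a(-3, -7) = (84*(-2*(4 - 2)))*(4 - 7) = (84*(-2*2))*(-3) = (84*(-4))*(-3) = -336*(-3) = 1008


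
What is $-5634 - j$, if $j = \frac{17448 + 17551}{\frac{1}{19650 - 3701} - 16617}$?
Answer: $- \frac{1492590014237}{265024532} \approx -5631.9$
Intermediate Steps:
$j = - \frac{558199051}{265024532}$ ($j = \frac{34999}{\frac{1}{15949} - 16617} = \frac{34999}{- \frac{265024532}{15949}} = 34999 \left(- \frac{15949}{265024532}\right) = - \frac{558199051}{265024532} \approx -2.1062$)
$-5634 - j = -5634 - - \frac{558199051}{265024532} = -5634 + \frac{558199051}{265024532} = - \frac{1492590014237}{265024532}$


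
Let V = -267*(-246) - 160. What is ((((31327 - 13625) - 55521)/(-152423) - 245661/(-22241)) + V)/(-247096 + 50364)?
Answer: -55540120666057/166732334516569 ≈ -0.33311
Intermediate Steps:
V = 65522 (V = 65682 - 160 = 65522)
((((31327 - 13625) - 55521)/(-152423) - 245661/(-22241)) + V)/(-247096 + 50364) = ((((31327 - 13625) - 55521)/(-152423) - 245661/(-22241)) + 65522)/(-247096 + 50364) = (((17702 - 55521)*(-1/152423) - 245661*(-1/22241)) + 65522)/(-196732) = ((-37819*(-1/152423) + 245661/22241) + 65522)*(-1/196732) = ((37819/152423 + 245661/22241) + 65522)*(-1/196732) = (38285518982/3390039943 + 65522)*(-1/196732) = (222160482664228/3390039943)*(-1/196732) = -55540120666057/166732334516569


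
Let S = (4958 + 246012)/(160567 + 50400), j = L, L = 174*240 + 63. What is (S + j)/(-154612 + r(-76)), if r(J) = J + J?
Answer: -8823523811/32650096788 ≈ -0.27025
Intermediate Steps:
L = 41823 (L = 41760 + 63 = 41823)
j = 41823
S = 250970/210967 ≈ 1.1896
r(J) = 2*J
(S + j)/(-154612 + r(-76)) = (250970/210967 + 41823)/(-154612 + 2*(-76)) = 8823523811/(210967*(-154612 - 152)) = (8823523811/210967)/(-154764) = (8823523811/210967)*(-1/154764) = -8823523811/32650096788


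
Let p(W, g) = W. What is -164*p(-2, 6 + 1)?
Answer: 328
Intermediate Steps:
-164*p(-2, 6 + 1) = -164*(-2) = 328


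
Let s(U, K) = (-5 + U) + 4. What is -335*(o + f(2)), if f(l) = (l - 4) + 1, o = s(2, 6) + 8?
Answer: -2680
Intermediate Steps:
s(U, K) = -1 + U
o = 9 (o = (-1 + 2) + 8 = 1 + 8 = 9)
f(l) = -3 + l (f(l) = (-4 + l) + 1 = -3 + l)
-335*(o + f(2)) = -335*(9 + (-3 + 2)) = -335*(9 - 1) = -335*8 = -2680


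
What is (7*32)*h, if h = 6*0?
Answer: 0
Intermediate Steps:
h = 0
(7*32)*h = (7*32)*0 = 224*0 = 0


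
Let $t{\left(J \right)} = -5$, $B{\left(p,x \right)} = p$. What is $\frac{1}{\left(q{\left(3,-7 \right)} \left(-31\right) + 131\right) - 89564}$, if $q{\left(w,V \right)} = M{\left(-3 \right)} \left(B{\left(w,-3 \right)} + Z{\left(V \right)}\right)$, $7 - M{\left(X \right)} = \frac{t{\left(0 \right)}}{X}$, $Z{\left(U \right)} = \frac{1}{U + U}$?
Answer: $- \frac{21}{1888261} \approx -1.1121 \cdot 10^{-5}$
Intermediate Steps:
$Z{\left(U \right)} = \frac{1}{2 U}$
$M{\left(X \right)} = 7 + \frac{5}{X}$ ($M{\left(X \right)} = 7 - - \frac{5}{X} = 7 + \frac{5}{X}$)
$q{\left(w,V \right)} = \frac{8}{3 V} + \frac{16 w}{3}$ ($q{\left(w,V \right)} = \left(7 + \frac{5}{-3}\right) \left(w + \frac{1}{2 V}\right) = \left(7 + 5 \left(- \frac{1}{3}\right)\right) \left(w + \frac{1}{2 V}\right) = \left(7 - \frac{5}{3}\right) \left(w + \frac{1}{2 V}\right) = \frac{16 \left(w + \frac{1}{2 V}\right)}{3} = \frac{8}{3 V} + \frac{16 w}{3}$)
$\frac{1}{\left(q{\left(3,-7 \right)} \left(-31\right) + 131\right) - 89564} = \frac{1}{\left(\frac{8 \left(1 + 2 \left(-7\right) 3\right)}{3 \left(-7\right)} \left(-31\right) + 131\right) - 89564} = \frac{1}{\left(\frac{8}{3} \left(- \frac{1}{7}\right) \left(1 - 42\right) \left(-31\right) + 131\right) - 89564} = \frac{1}{\left(\frac{8}{3} \left(- \frac{1}{7}\right) \left(-41\right) \left(-31\right) + 131\right) - 89564} = \frac{1}{\left(\frac{328}{21} \left(-31\right) + 131\right) - 89564} = \frac{1}{\left(- \frac{10168}{21} + 131\right) - 89564} = \frac{1}{- \frac{7417}{21} - 89564} = \frac{1}{- \frac{1888261}{21}} = - \frac{21}{1888261}$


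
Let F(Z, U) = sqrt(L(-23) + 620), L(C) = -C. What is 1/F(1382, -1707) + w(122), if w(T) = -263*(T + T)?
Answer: -64172 + sqrt(643)/643 ≈ -64172.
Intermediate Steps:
w(T) = -526*T
F(Z, U) = sqrt(643) (F(Z, U) = sqrt(-1*(-23) + 620) = sqrt(23 + 620) = sqrt(643))
1/F(1382, -1707) + w(122) = 1/(sqrt(643)) - 526*122 = sqrt(643)/643 - 64172 = -64172 + sqrt(643)/643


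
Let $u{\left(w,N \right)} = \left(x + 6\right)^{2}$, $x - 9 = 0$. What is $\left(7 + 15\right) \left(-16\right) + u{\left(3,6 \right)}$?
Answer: $-127$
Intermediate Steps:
$x = 9$ ($x = 9 + 0 = 9$)
$u{\left(w,N \right)} = 225$ ($u{\left(w,N \right)} = \left(9 + 6\right)^{2} = 15^{2} = 225$)
$\left(7 + 15\right) \left(-16\right) + u{\left(3,6 \right)} = \left(7 + 15\right) \left(-16\right) + 225 = 22 \left(-16\right) + 225 = -352 + 225 = -127$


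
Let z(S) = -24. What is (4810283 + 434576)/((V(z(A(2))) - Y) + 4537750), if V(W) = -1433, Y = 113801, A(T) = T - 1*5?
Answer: 5244859/4422516 ≈ 1.1859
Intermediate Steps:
A(T) = -5 + T (A(T) = T - 5 = -5 + T)
(4810283 + 434576)/((V(z(A(2))) - Y) + 4537750) = (4810283 + 434576)/((-1433 - 1*113801) + 4537750) = 5244859/((-1433 - 113801) + 4537750) = 5244859/(-115234 + 4537750) = 5244859/4422516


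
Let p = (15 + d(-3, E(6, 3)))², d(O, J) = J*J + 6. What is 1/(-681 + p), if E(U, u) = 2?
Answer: -1/56 ≈ -0.017857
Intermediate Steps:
d(O, J) = 6 + J² (d(O, J) = J² + 6 = 6 + J²)
p = 625 (p = (15 + (6 + 2²))² = (15 + (6 + 4))² = (15 + 10)² = 25² = 625)
1/(-681 + p) = 1/(-681 + 625) = 1/(-56) = -1/56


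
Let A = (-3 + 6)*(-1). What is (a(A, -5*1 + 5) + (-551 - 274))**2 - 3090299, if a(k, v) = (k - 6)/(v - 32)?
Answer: -2467981295/1024 ≈ -2.4101e+6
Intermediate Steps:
A = -3 (A = 3*(-1) = -3)
a(k, v) = (-6 + k)/(-32 + v)
(a(A, -5*1 + 5) + (-551 - 274))**2 - 3090299 = ((-6 - 3)/(-32 + (-5*1 + 5)) + (-551 - 274))**2 - 3090299 = (-9/(-32 + (-5 + 5)) - 825)**2 - 3090299 = (-9/(-32 + 0) - 825)**2 - 3090299 = (-9/(-32) - 825)**2 - 3090299 = (-1/32*(-9) - 825)**2 - 3090299 = (9/32 - 825)**2 - 3090299 = (-26391/32)**2 - 3090299 = 696484881/1024 - 3090299 = -2467981295/1024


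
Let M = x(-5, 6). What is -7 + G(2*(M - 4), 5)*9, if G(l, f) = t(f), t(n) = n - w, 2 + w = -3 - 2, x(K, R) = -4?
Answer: 101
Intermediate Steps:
M = -4
w = -7 (w = -2 + (-3 - 2) = -2 - 5 = -7)
t(n) = 7 + n (t(n) = n - 1*(-7) = n + 7 = 7 + n)
G(l, f) = 7 + f
-7 + G(2*(M - 4), 5)*9 = -7 + (7 + 5)*9 = -7 + 12*9 = -7 + 108 = 101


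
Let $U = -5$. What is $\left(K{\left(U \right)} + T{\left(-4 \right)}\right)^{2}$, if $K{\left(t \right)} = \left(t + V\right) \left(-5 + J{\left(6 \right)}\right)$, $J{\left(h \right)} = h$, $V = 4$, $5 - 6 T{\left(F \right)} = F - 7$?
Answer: $\frac{25}{9} \approx 2.7778$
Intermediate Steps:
$T{\left(F \right)} = 2 - \frac{F}{6}$ ($T{\left(F \right)} = \frac{5}{6} - \frac{F - 7}{6} = \frac{5}{6} - \frac{-7 + F}{6} = \frac{5}{6} - \left(- \frac{7}{6} + \frac{F}{6}\right) = 2 - \frac{F}{6}$)
$K{\left(t \right)} = 4 + t$ ($K{\left(t \right)} = \left(t + 4\right) \left(-5 + 6\right) = \left(4 + t\right) 1 = 4 + t$)
$\left(K{\left(U \right)} + T{\left(-4 \right)}\right)^{2} = \left(\left(4 - 5\right) + \left(2 - - \frac{2}{3}\right)\right)^{2} = \left(-1 + \left(2 + \frac{2}{3}\right)\right)^{2} = \left(-1 + \frac{8}{3}\right)^{2} = \left(\frac{5}{3}\right)^{2} = \frac{25}{9}$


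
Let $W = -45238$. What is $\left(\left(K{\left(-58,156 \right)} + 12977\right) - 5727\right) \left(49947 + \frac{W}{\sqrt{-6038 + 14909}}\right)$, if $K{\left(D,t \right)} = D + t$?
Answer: $367010556 - \frac{332408824 \sqrt{8871}}{8871} \approx 3.6348 \cdot 10^{8}$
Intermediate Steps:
$\left(\left(K{\left(-58,156 \right)} + 12977\right) - 5727\right) \left(49947 + \frac{W}{\sqrt{-6038 + 14909}}\right) = \left(\left(\left(-58 + 156\right) + 12977\right) - 5727\right) \left(49947 - \frac{45238}{\sqrt{-6038 + 14909}}\right) = \left(\left(98 + 12977\right) - 5727\right) \left(49947 - \frac{45238}{\sqrt{8871}}\right) = \left(13075 - 5727\right) \left(49947 - 45238 \frac{\sqrt{8871}}{8871}\right) = 7348 \left(49947 - \frac{45238 \sqrt{8871}}{8871}\right) = 367010556 - \frac{332408824 \sqrt{8871}}{8871}$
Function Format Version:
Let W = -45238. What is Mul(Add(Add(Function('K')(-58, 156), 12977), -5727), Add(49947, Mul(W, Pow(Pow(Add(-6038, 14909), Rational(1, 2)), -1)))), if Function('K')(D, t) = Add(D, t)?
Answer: Add(367010556, Mul(Rational(-332408824, 8871), Pow(8871, Rational(1, 2)))) ≈ 3.6348e+8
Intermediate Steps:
Mul(Add(Add(Function('K')(-58, 156), 12977), -5727), Add(49947, Mul(W, Pow(Pow(Add(-6038, 14909), Rational(1, 2)), -1)))) = Mul(Add(Add(Add(-58, 156), 12977), -5727), Add(49947, Mul(-45238, Pow(Pow(Add(-6038, 14909), Rational(1, 2)), -1)))) = Mul(Add(Add(98, 12977), -5727), Add(49947, Mul(-45238, Pow(Pow(8871, Rational(1, 2)), -1)))) = Mul(Add(13075, -5727), Add(49947, Mul(-45238, Mul(Rational(1, 8871), Pow(8871, Rational(1, 2)))))) = Mul(7348, Add(49947, Mul(Rational(-45238, 8871), Pow(8871, Rational(1, 2))))) = Add(367010556, Mul(Rational(-332408824, 8871), Pow(8871, Rational(1, 2))))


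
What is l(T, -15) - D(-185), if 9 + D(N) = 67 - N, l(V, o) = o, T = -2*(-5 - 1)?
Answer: -258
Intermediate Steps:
T = 12 (T = -2*(-6) = 12)
D(N) = 58 - N (D(N) = -9 + (67 - N) = 58 - N)
l(T, -15) - D(-185) = -15 - (58 - 1*(-185)) = -15 - (58 + 185) = -15 - 1*243 = -15 - 243 = -258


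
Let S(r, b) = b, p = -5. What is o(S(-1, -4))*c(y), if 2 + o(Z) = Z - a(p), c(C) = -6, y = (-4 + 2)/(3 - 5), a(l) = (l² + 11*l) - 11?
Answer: -210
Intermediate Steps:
a(l) = -11 + l² + 11*l
y = 1 (y = -2/(-2) = -2*(-½) = 1)
o(Z) = 39 + Z (o(Z) = -2 + (Z - (-11 + (-5)² + 11*(-5))) = -2 + (Z - (-11 + 25 - 55)) = -2 + (Z - 1*(-41)) = -2 + (Z + 41) = -2 + (41 + Z) = 39 + Z)
o(S(-1, -4))*c(y) = (39 - 4)*(-6) = 35*(-6) = -210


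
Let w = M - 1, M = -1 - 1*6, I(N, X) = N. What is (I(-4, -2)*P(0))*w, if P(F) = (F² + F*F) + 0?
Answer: 0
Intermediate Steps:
M = -7 (M = -1 - 6 = -7)
P(F) = 2*F² (P(F) = (F² + F²) + 0 = 2*F² + 0 = 2*F²)
w = -8 (w = -7 - 1 = -8)
(I(-4, -2)*P(0))*w = -8*0²*(-8) = -8*0*(-8) = -4*0*(-8) = 0*(-8) = 0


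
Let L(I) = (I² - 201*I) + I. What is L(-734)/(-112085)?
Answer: -685556/112085 ≈ -6.1164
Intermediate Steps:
L(I) = I² - 200*I
L(-734)/(-112085) = -734*(-200 - 734)/(-112085) = -734*(-934)*(-1/112085) = 685556*(-1/112085) = -685556/112085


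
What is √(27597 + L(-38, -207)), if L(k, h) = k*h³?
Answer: √337077831 ≈ 18360.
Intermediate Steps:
√(27597 + L(-38, -207)) = √(27597 - 38*(-207)³) = √(27597 - 38*(-8869743)) = √(27597 + 337050234) = √337077831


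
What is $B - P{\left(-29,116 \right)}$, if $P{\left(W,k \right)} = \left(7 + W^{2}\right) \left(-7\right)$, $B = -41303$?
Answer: $-35367$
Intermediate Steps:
$P{\left(W,k \right)} = -49 - 7 W^{2}$
$B - P{\left(-29,116 \right)} = -41303 - \left(-49 - 7 \left(-29\right)^{2}\right) = -41303 - \left(-49 - 5887\right) = -41303 - -5936 = -41303 + 5936 = -35367$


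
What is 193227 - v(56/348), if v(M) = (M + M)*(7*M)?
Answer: 1462532419/7569 ≈ 1.9323e+5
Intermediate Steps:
v(M) = 14*M**2 (v(M) = (2*M)*(7*M) = 14*M**2)
193227 - v(56/348) = 193227 - 14*(56/348)**2 = 193227 - 14*(56*(1/348))**2 = 193227 - 14*(14/87)**2 = 193227 - 14*196/7569 = 193227 - 1*2744/7569 = 193227 - 2744/7569 = 1462532419/7569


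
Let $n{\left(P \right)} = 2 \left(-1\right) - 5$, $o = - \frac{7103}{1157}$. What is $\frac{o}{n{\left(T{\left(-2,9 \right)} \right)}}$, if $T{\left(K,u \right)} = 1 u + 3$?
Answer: $\frac{7103}{8099} \approx 0.87702$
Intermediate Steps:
$o = - \frac{7103}{1157}$ ($o = \left(-7103\right) \frac{1}{1157} = - \frac{7103}{1157} \approx -6.1392$)
$T{\left(K,u \right)} = 3 + u$ ($T{\left(K,u \right)} = u + 3 = 3 + u$)
$n{\left(P \right)} = -7$ ($n{\left(P \right)} = -2 - 5 = -7$)
$\frac{o}{n{\left(T{\left(-2,9 \right)} \right)}} = - \frac{7103}{1157 \left(-7\right)} = \left(- \frac{7103}{1157}\right) \left(- \frac{1}{7}\right) = \frac{7103}{8099}$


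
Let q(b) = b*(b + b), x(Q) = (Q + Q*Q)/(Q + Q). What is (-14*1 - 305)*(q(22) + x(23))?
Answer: -312620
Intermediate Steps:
x(Q) = (Q + Q²)/(2*Q) (x(Q) = (Q + Q²)/((2*Q)) = (Q + Q²)*(1/(2*Q)) = (Q + Q²)/(2*Q))
q(b) = 2*b² (q(b) = b*(2*b) = 2*b²)
(-14*1 - 305)*(q(22) + x(23)) = (-14*1 - 305)*(2*22² + (½ + (½)*23)) = (-14 - 305)*(2*484 + (½ + 23/2)) = -319*(968 + 12) = -319*980 = -312620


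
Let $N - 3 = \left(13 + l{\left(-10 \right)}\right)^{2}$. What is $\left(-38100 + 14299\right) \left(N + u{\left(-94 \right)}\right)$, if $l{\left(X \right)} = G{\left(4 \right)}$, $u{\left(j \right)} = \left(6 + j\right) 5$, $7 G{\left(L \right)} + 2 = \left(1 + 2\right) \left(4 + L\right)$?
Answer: $\frac{205735844}{49} \approx 4.1987 \cdot 10^{6}$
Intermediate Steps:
$G{\left(L \right)} = \frac{10}{7} + \frac{3 L}{7}$ ($G{\left(L \right)} = - \frac{2}{7} + \frac{\left(1 + 2\right) \left(4 + L\right)}{7} = - \frac{2}{7} + \frac{3 \left(4 + L\right)}{7} = - \frac{2}{7} + \frac{12 + 3 L}{7} = - \frac{2}{7} + \left(\frac{12}{7} + \frac{3 L}{7}\right) = \frac{10}{7} + \frac{3 L}{7}$)
$u{\left(j \right)} = 30 + 5 j$
$l{\left(X \right)} = \frac{22}{7}$ ($l{\left(X \right)} = \frac{10}{7} + \frac{3}{7} \cdot 4 = \frac{10}{7} + \frac{12}{7} = \frac{22}{7}$)
$N = \frac{12916}{49}$ ($N = 3 + \left(13 + \frac{22}{7}\right)^{2} = 3 + \left(\frac{113}{7}\right)^{2} = 3 + \frac{12769}{49} = \frac{12916}{49} \approx 263.59$)
$\left(-38100 + 14299\right) \left(N + u{\left(-94 \right)}\right) = \left(-38100 + 14299\right) \left(\frac{12916}{49} + \left(30 + 5 \left(-94\right)\right)\right) = - 23801 \left(\frac{12916}{49} + \left(30 - 470\right)\right) = - 23801 \left(\frac{12916}{49} - 440\right) = \left(-23801\right) \left(- \frac{8644}{49}\right) = \frac{205735844}{49}$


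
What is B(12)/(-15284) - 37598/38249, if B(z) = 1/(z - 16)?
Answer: -2298553079/2338390864 ≈ -0.98296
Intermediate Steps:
B(z) = 1/(-16 + z)
B(12)/(-15284) - 37598/38249 = 1/((-16 + 12)*(-15284)) - 37598/38249 = -1/15284/(-4) - 37598*1/38249 = -¼*(-1/15284) - 37598/38249 = 1/61136 - 37598/38249 = -2298553079/2338390864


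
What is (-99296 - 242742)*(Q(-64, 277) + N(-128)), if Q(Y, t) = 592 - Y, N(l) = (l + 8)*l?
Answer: -5478080608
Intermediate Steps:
N(l) = l*(8 + l) (N(l) = (8 + l)*l = l*(8 + l))
(-99296 - 242742)*(Q(-64, 277) + N(-128)) = (-99296 - 242742)*((592 - 1*(-64)) - 128*(8 - 128)) = -342038*((592 + 64) - 128*(-120)) = -342038*(656 + 15360) = -342038*16016 = -5478080608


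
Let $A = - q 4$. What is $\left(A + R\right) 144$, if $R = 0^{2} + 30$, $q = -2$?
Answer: $5472$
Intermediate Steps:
$A = 8$ ($A = \left(-1\right) \left(-2\right) 4 = 2 \cdot 4 = 8$)
$R = 30$ ($R = 0 + 30 = 30$)
$\left(A + R\right) 144 = \left(8 + 30\right) 144 = 38 \cdot 144 = 5472$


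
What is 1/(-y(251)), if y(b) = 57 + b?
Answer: -1/308 ≈ -0.0032468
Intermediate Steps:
1/(-y(251)) = 1/(-(57 + 251)) = 1/(-1*308) = 1/(-308) = -1/308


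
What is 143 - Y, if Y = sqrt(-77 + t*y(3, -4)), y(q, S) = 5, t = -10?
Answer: 143 - I*sqrt(127) ≈ 143.0 - 11.269*I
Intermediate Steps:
Y = I*sqrt(127) (Y = sqrt(-77 - 10*5) = sqrt(-77 - 50) = sqrt(-127) = I*sqrt(127) ≈ 11.269*I)
143 - Y = 143 - I*sqrt(127)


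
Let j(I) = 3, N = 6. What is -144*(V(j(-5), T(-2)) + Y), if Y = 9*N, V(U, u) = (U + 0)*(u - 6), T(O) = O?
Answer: -4320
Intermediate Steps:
V(U, u) = U*(-6 + u)
Y = 54 (Y = 9*6 = 54)
-144*(V(j(-5), T(-2)) + Y) = -144*(3*(-6 - 2) + 54) = -144*(3*(-8) + 54) = -144*(-24 + 54) = -144*30 = -4320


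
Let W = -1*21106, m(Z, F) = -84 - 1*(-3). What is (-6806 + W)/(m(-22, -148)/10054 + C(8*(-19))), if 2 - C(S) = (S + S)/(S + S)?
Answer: -280627248/9973 ≈ -28139.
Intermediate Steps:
m(Z, F) = -81 (m(Z, F) = -84 + 3 = -81)
C(S) = 1 (C(S) = 2 - (S + S)/(S + S) = 2 - 2*S/(2*S) = 2 - 2*S*1/(2*S) = 2 - 1*1 = 2 - 1 = 1)
W = -21106
(-6806 + W)/(m(-22, -148)/10054 + C(8*(-19))) = (-6806 - 21106)/(-81/10054 + 1) = -27912/(-81*1/10054 + 1) = -27912/(-81/10054 + 1) = -27912/9973/10054 = -27912*10054/9973 = -280627248/9973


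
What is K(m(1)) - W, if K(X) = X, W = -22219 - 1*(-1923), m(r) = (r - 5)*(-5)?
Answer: 20316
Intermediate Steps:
m(r) = 25 - 5*r (m(r) = (-5 + r)*(-5) = 25 - 5*r)
W = -20296 (W = -22219 + 1923 = -20296)
K(m(1)) - W = (25 - 5*1) - 1*(-20296) = (25 - 5) + 20296 = 20 + 20296 = 20316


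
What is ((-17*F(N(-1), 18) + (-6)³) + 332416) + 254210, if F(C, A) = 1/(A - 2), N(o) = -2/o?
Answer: 9382543/16 ≈ 5.8641e+5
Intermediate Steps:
F(C, A) = 1/(-2 + A)
((-17*F(N(-1), 18) + (-6)³) + 332416) + 254210 = ((-17/(-2 + 18) + (-6)³) + 332416) + 254210 = ((-17/16 - 216) + 332416) + 254210 = (-3473/16 + 332416) + 254210 = 5315183/16 + 254210 = 9382543/16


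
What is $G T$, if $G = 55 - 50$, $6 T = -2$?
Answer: $- \frac{5}{3} \approx -1.6667$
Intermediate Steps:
$T = - \frac{1}{3}$ ($T = \frac{1}{6} \left(-2\right) = - \frac{1}{3} \approx -0.33333$)
$G = 5$
$G T = 5 \left(- \frac{1}{3}\right) = - \frac{5}{3}$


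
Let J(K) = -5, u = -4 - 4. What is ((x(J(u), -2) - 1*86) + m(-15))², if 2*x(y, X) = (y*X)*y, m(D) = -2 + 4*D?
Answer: 29929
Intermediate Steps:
u = -8
x(y, X) = X*y²/2 (x(y, X) = ((y*X)*y)/2 = ((X*y)*y)/2 = (X*y²)/2 = X*y²/2)
((x(J(u), -2) - 1*86) + m(-15))² = (((½)*(-2)*(-5)² - 1*86) + (-2 + 4*(-15)))² = (((½)*(-2)*25 - 86) + (-2 - 60))² = ((-25 - 86) - 62)² = (-111 - 62)² = (-173)² = 29929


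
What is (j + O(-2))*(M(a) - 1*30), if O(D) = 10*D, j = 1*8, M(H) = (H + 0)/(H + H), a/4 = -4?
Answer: 354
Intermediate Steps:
a = -16 (a = 4*(-4) = -16)
M(H) = 1/2 (M(H) = H/((2*H)) = H*(1/(2*H)) = 1/2)
j = 8
(j + O(-2))*(M(a) - 1*30) = (8 + 10*(-2))*(1/2 - 1*30) = (8 - 20)*(1/2 - 30) = -12*(-59/2) = 354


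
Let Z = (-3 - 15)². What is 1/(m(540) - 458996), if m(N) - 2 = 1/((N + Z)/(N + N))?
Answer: -4/1835971 ≈ -2.1787e-6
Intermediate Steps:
Z = 324 (Z = (-18)² = 324)
m(N) = 2 + 2*N/(324 + N) (m(N) = 2 + 1/((N + 324)/(N + N)) = 2 + 1/((324 + N)/((2*N))) = 2 + 1/((324 + N)*(1/(2*N))) = 2 + 1/((324 + N)/(2*N)) = 2 + 2*N/(324 + N))
1/(m(540) - 458996) = 1/(4*(162 + 540)/(324 + 540) - 458996) = 1/(4*702/864 - 458996) = 1/(4*(1/864)*702 - 458996) = 1/(13/4 - 458996) = 1/(-1835971/4) = -4/1835971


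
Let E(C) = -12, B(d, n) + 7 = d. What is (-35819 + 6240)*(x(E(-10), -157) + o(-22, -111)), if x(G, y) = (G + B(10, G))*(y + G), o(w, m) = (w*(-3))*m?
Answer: 171706095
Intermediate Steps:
B(d, n) = -7 + d
o(w, m) = -3*m*w (o(w, m) = (-3*w)*m = -3*m*w)
x(G, y) = (3 + G)*(G + y) (x(G, y) = (G + (-7 + 10))*(y + G) = (G + 3)*(G + y) = (3 + G)*(G + y))
(-35819 + 6240)*(x(E(-10), -157) + o(-22, -111)) = (-35819 + 6240)*(((-12)**2 + 3*(-12) + 3*(-157) - 12*(-157)) - 3*(-111)*(-22)) = -29579*((144 - 36 - 471 + 1884) - 7326) = -29579*(1521 - 7326) = -29579*(-5805) = 171706095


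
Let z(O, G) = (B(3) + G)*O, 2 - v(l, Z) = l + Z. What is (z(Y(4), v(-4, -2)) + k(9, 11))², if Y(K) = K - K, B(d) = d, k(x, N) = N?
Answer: 121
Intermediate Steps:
Y(K) = 0
v(l, Z) = 2 - Z - l (v(l, Z) = 2 - (l + Z) = 2 - (Z + l) = 2 + (-Z - l) = 2 - Z - l)
z(O, G) = O*(3 + G) (z(O, G) = (3 + G)*O = O*(3 + G))
(z(Y(4), v(-4, -2)) + k(9, 11))² = (0*(3 + (2 - 1*(-2) - 1*(-4))) + 11)² = (0*(3 + (2 + 2 + 4)) + 11)² = (0*(3 + 8) + 11)² = (0*11 + 11)² = (0 + 11)² = 11² = 121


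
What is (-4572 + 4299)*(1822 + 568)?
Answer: -652470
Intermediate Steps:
(-4572 + 4299)*(1822 + 568) = -273*2390 = -652470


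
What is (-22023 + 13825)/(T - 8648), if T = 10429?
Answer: -8198/1781 ≈ -4.6030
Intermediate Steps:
(-22023 + 13825)/(T - 8648) = (-22023 + 13825)/(10429 - 8648) = -8198/1781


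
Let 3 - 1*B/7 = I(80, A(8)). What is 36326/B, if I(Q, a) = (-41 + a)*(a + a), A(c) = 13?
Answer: 36326/5117 ≈ 7.0991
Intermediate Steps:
I(Q, a) = 2*a*(-41 + a) (I(Q, a) = (-41 + a)*(2*a) = 2*a*(-41 + a))
B = 5117 (B = 21 - 14*13*(-41 + 13) = 21 - 14*13*(-28) = 21 - 7*(-728) = 21 + 5096 = 5117)
36326/B = 36326/5117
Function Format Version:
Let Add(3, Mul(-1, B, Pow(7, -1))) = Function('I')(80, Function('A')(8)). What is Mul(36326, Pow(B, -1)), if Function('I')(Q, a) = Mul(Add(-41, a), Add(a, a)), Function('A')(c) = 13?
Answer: Rational(36326, 5117) ≈ 7.0991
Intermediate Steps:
Function('I')(Q, a) = Mul(2, a, Add(-41, a)) (Function('I')(Q, a) = Mul(Add(-41, a), Mul(2, a)) = Mul(2, a, Add(-41, a)))
B = 5117 (B = Add(21, Mul(-7, Mul(2, 13, Add(-41, 13)))) = Add(21, Mul(-7, Mul(2, 13, -28))) = Add(21, Mul(-7, -728)) = Add(21, 5096) = 5117)
Mul(36326, Pow(B, -1)) = Mul(36326, Pow(5117, -1)) = Mul(36326, Rational(1, 5117)) = Rational(36326, 5117)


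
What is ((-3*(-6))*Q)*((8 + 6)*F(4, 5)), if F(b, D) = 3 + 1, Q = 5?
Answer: 5040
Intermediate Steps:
F(b, D) = 4
((-3*(-6))*Q)*((8 + 6)*F(4, 5)) = (-3*(-6)*5)*((8 + 6)*4) = (18*5)*(14*4) = 90*56 = 5040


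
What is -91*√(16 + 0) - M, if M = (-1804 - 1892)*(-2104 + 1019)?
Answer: -4010524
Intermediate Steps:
M = 4010160 (M = -3696*(-1085) = 4010160)
-91*√(16 + 0) - M = -91*√(16 + 0) - 1*4010160 = -91*√16 - 4010160 = -91*4 - 4010160 = -364 - 4010160 = -4010524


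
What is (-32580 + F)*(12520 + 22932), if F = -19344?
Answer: -1840809648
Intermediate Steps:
(-32580 + F)*(12520 + 22932) = (-32580 - 19344)*(12520 + 22932) = -51924*35452 = -1840809648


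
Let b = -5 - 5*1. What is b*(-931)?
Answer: 9310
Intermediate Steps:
b = -10 (b = -5 - 5 = -10)
b*(-931) = -10*(-931) = 9310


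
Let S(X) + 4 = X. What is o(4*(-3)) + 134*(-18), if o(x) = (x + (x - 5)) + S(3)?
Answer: -2442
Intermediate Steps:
S(X) = -4 + X
o(x) = -6 + 2*x (o(x) = (x + (x - 5)) + (-4 + 3) = (x + (-5 + x)) - 1 = (-5 + 2*x) - 1 = -6 + 2*x)
o(4*(-3)) + 134*(-18) = (-6 + 2*(4*(-3))) + 134*(-18) = (-6 + 2*(-12)) - 2412 = (-6 - 24) - 2412 = -30 - 2412 = -2442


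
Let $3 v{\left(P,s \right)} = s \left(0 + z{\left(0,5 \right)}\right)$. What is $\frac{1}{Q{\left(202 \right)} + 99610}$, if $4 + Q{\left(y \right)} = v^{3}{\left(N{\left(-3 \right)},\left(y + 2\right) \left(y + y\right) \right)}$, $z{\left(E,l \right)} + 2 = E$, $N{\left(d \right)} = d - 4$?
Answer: $- \frac{1}{165867317164778} \approx -6.0289 \cdot 10^{-15}$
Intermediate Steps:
$N{\left(d \right)} = -4 + d$
$z{\left(E,l \right)} = -2 + E$
$v{\left(P,s \right)} = - \frac{2 s}{3}$ ($v{\left(P,s \right)} = \frac{s \left(0 + \left(-2 + 0\right)\right)}{3} = \frac{s \left(0 - 2\right)}{3} = \frac{s \left(-2\right)}{3} = \frac{\left(-2\right) s}{3} = - \frac{2 s}{3}$)
$Q{\left(y \right)} = -4 - \frac{64 y^{3} \left(2 + y\right)^{3}}{27}$ ($Q{\left(y \right)} = -4 + \left(- \frac{2 \left(y + 2\right) \left(y + y\right)}{3}\right)^{3} = -4 + \left(- \frac{2 \left(2 + y\right) 2 y}{3}\right)^{3} = -4 + \left(- \frac{2 \cdot 2 y \left(2 + y\right)}{3}\right)^{3} = -4 + \left(- \frac{4 y \left(2 + y\right)}{3}\right)^{3} = -4 - \frac{64 y^{3} \left(2 + y\right)^{3}}{27}$)
$\frac{1}{Q{\left(202 \right)} + 99610} = \frac{1}{\left(-4 - \frac{64 \cdot 202^{3} \left(2 + 202\right)^{3}}{27}\right) + 99610} = \frac{1}{\left(-4 - \frac{527514112 \cdot 204^{3}}{27}\right) + 99610} = \frac{1}{\left(-4 - \frac{527514112}{27} \cdot 8489664\right) + 99610} = \frac{1}{\left(-4 - 165867317264384\right) + 99610} = \frac{1}{-165867317264388 + 99610} = \frac{1}{-165867317164778} = - \frac{1}{165867317164778}$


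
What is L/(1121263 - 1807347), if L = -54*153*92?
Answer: 190026/171521 ≈ 1.1079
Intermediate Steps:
L = -760104 (L = -8262*92 = -760104)
L/(1121263 - 1807347) = -760104/(1121263 - 1807347) = -760104/(-686084) = -760104*(-1/686084) = 190026/171521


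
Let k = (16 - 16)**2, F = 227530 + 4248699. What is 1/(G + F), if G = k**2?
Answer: 1/4476229 ≈ 2.2340e-7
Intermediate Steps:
F = 4476229
k = 0 (k = 0**2 = 0)
G = 0 (G = 0**2 = 0)
1/(G + F) = 1/(0 + 4476229) = 1/4476229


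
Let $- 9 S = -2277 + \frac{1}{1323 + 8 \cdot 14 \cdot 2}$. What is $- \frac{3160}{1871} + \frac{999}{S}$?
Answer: $\frac{14892726187}{6590631178} \approx 2.2597$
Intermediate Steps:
$S = \frac{3522518}{13923}$ ($S = - \frac{-2277 + \frac{1}{1323 + 8 \cdot 14 \cdot 2}}{9} = - \frac{-2277 + \frac{1}{1323 + 112 \cdot 2}}{9} = - \frac{-2277 + \frac{1}{1323 + 224}}{9} = - \frac{-2277 + \frac{1}{1547}}{9} = \left(- \frac{1}{9}\right) \left(- \frac{3522518}{1547}\right) = \frac{3522518}{13923} \approx 253.0$)
$- \frac{3160}{1871} + \frac{999}{S} = - \frac{3160}{1871} + \frac{999}{\frac{3522518}{13923}} = \left(-3160\right) \frac{1}{1871} + 999 \cdot \frac{13923}{3522518} = - \frac{3160}{1871} + \frac{13909077}{3522518} = \frac{14892726187}{6590631178}$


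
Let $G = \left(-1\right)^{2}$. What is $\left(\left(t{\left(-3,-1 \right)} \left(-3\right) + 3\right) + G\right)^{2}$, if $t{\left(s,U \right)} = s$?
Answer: $169$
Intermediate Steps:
$G = 1$
$\left(\left(t{\left(-3,-1 \right)} \left(-3\right) + 3\right) + G\right)^{2} = \left(\left(\left(-3\right) \left(-3\right) + 3\right) + 1\right)^{2} = \left(\left(9 + 3\right) + 1\right)^{2} = \left(12 + 1\right)^{2} = 13^{2} = 169$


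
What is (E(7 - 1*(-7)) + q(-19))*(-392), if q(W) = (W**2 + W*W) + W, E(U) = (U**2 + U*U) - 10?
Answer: -425320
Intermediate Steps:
E(U) = -10 + 2*U**2 (E(U) = (U**2 + U**2) - 10 = 2*U**2 - 10 = -10 + 2*U**2)
q(W) = W + 2*W**2 (q(W) = (W**2 + W**2) + W = 2*W**2 + W = W + 2*W**2)
(E(7 - 1*(-7)) + q(-19))*(-392) = ((-10 + 2*(7 - 1*(-7))**2) - 19*(1 + 2*(-19)))*(-392) = ((-10 + 2*(7 + 7)**2) - 19*(1 - 38))*(-392) = ((-10 + 2*14**2) - 19*(-37))*(-392) = ((-10 + 2*196) + 703)*(-392) = ((-10 + 392) + 703)*(-392) = (382 + 703)*(-392) = 1085*(-392) = -425320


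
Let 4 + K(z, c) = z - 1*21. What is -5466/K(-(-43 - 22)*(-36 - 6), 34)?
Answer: 5466/2755 ≈ 1.9840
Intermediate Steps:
K(z, c) = -25 + z (K(z, c) = -4 + (z - 1*21) = -4 + (z - 21) = -4 + (-21 + z) = -25 + z)
-5466/K(-(-43 - 22)*(-36 - 6), 34) = -5466/(-25 - (-43 - 22)*(-36 - 6)) = -5466/(-25 - (-65)*(-42)) = -5466/(-25 - 1*2730) = -5466/(-25 - 2730) = -5466/(-2755) = -5466*(-1/2755) = 5466/2755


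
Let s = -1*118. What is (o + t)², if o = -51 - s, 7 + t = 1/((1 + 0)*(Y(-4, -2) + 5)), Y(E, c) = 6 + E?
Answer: 177241/49 ≈ 3617.2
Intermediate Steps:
s = -118
t = -48/7 (t = -7 + 1/((1 + 0)*((6 - 4) + 5)) = -7 + 1/(1*(2 + 5)) = -7 + 1/(1*7) = -7 + 1/7 = -7 + ⅐ = -48/7 ≈ -6.8571)
o = 67 (o = -51 - 1*(-118) = -51 + 118 = 67)
(o + t)² = (67 - 48/7)² = (421/7)² = 177241/49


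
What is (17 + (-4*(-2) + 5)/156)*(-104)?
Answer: -5330/3 ≈ -1776.7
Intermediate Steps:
(17 + (-4*(-2) + 5)/156)*(-104) = (17 + (8 + 5)*(1/156))*(-104) = (17 + 13*(1/156))*(-104) = (17 + 1/12)*(-104) = (205/12)*(-104) = -5330/3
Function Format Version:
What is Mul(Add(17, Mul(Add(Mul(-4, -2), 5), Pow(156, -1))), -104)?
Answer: Rational(-5330, 3) ≈ -1776.7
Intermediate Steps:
Mul(Add(17, Mul(Add(Mul(-4, -2), 5), Pow(156, -1))), -104) = Mul(Add(17, Mul(Add(8, 5), Rational(1, 156))), -104) = Mul(Add(17, Mul(13, Rational(1, 156))), -104) = Mul(Add(17, Rational(1, 12)), -104) = Mul(Rational(205, 12), -104) = Rational(-5330, 3)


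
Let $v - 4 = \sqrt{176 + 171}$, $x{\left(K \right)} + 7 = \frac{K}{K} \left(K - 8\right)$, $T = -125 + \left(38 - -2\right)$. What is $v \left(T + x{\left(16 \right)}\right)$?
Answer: $-336 - 84 \sqrt{347} \approx -1900.7$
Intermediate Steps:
$T = -85$ ($T = -125 + \left(38 + 2\right) = -125 + 40 = -85$)
$x{\left(K \right)} = -15 + K$ ($x{\left(K \right)} = -7 + \frac{K}{K} \left(K - 8\right) = -7 + 1 \left(-8 + K\right) = -7 + \left(-8 + K\right) = -15 + K$)
$v = 4 + \sqrt{347}$ ($v = 4 + \sqrt{176 + 171} = 4 + \sqrt{347} \approx 22.628$)
$v \left(T + x{\left(16 \right)}\right) = \left(4 + \sqrt{347}\right) \left(-85 + \left(-15 + 16\right)\right) = \left(4 + \sqrt{347}\right) \left(-85 + 1\right) = \left(4 + \sqrt{347}\right) \left(-84\right) = -336 - 84 \sqrt{347}$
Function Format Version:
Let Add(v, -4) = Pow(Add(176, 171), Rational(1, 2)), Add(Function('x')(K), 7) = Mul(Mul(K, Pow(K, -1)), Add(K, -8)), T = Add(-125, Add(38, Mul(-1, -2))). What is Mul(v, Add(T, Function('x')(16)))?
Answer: Add(-336, Mul(-84, Pow(347, Rational(1, 2)))) ≈ -1900.7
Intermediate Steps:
T = -85 (T = Add(-125, Add(38, 2)) = Add(-125, 40) = -85)
Function('x')(K) = Add(-15, K) (Function('x')(K) = Add(-7, Mul(Mul(K, Pow(K, -1)), Add(K, -8))) = Add(-7, Mul(1, Add(-8, K))) = Add(-7, Add(-8, K)) = Add(-15, K))
v = Add(4, Pow(347, Rational(1, 2))) (v = Add(4, Pow(Add(176, 171), Rational(1, 2))) = Add(4, Pow(347, Rational(1, 2))) ≈ 22.628)
Mul(v, Add(T, Function('x')(16))) = Mul(Add(4, Pow(347, Rational(1, 2))), Add(-85, Add(-15, 16))) = Mul(Add(4, Pow(347, Rational(1, 2))), Add(-85, 1)) = Mul(Add(4, Pow(347, Rational(1, 2))), -84) = Add(-336, Mul(-84, Pow(347, Rational(1, 2))))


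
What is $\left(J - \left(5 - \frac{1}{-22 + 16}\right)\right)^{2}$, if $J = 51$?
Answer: $\frac{75625}{36} \approx 2100.7$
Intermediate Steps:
$\left(J - \left(5 - \frac{1}{-22 + 16}\right)\right)^{2} = \left(51 - \left(5 - \frac{1}{-22 + 16}\right)\right)^{2} = \left(51 - \left(5 - \frac{1}{-6}\right)\right)^{2} = \left(51 - \frac{31}{6}\right)^{2} = \left(\frac{275}{6}\right)^{2} = \frac{75625}{36}$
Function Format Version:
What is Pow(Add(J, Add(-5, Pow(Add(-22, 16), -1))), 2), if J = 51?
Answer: Rational(75625, 36) ≈ 2100.7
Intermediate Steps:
Pow(Add(J, Add(-5, Pow(Add(-22, 16), -1))), 2) = Pow(Add(51, Add(-5, Pow(Add(-22, 16), -1))), 2) = Pow(Add(51, Add(-5, Pow(-6, -1))), 2) = Pow(Add(51, Add(-5, Rational(-1, 6))), 2) = Pow(Add(51, Rational(-31, 6)), 2) = Pow(Rational(275, 6), 2) = Rational(75625, 36)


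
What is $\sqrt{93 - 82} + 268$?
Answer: $268 + \sqrt{11} \approx 271.32$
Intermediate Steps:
$\sqrt{93 - 82} + 268 = \sqrt{11} + 268 = 268 + \sqrt{11}$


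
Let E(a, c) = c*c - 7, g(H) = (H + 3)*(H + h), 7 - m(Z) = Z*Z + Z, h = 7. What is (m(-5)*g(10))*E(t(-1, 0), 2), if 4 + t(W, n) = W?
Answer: 8619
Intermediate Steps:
m(Z) = 7 - Z - Z² (m(Z) = 7 - (Z*Z + Z) = 7 - (Z² + Z) = 7 - (Z + Z²) = 7 + (-Z - Z²) = 7 - Z - Z²)
t(W, n) = -4 + W
g(H) = (3 + H)*(7 + H) (g(H) = (H + 3)*(H + 7) = (3 + H)*(7 + H))
E(a, c) = -7 + c² (E(a, c) = c² - 7 = -7 + c²)
(m(-5)*g(10))*E(t(-1, 0), 2) = ((7 - 1*(-5) - 1*(-5)²)*(21 + 10² + 10*10))*(-7 + 2²) = ((7 + 5 - 1*25)*(21 + 100 + 100))*(-7 + 4) = ((7 + 5 - 25)*221)*(-3) = -13*221*(-3) = -2873*(-3) = 8619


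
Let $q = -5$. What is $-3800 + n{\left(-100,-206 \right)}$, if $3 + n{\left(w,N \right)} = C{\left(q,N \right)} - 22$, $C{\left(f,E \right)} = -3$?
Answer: $-3828$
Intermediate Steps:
$n{\left(w,N \right)} = -28$ ($n{\left(w,N \right)} = -3 - 25 = -28$)
$-3800 + n{\left(-100,-206 \right)} = -3800 - 28 = -3828$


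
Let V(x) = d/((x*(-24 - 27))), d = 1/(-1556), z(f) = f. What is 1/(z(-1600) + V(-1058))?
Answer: -83958648/134333836801 ≈ -0.00062500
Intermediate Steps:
d = -1/1556 ≈ -0.00064267
V(x) = 1/(79356*x) (V(x) = -1/(x*(-24 - 27))/1556 = -(-1/(51*x))/1556 = -(-1)/(79356*x) = 1/(79356*x))
1/(z(-1600) + V(-1058)) = 1/(-1600 + (1/79356)/(-1058)) = 1/(-1600 + (1/79356)*(-1/1058)) = 1/(-1600 - 1/83958648) = 1/(-134333836801/83958648) = -83958648/134333836801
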